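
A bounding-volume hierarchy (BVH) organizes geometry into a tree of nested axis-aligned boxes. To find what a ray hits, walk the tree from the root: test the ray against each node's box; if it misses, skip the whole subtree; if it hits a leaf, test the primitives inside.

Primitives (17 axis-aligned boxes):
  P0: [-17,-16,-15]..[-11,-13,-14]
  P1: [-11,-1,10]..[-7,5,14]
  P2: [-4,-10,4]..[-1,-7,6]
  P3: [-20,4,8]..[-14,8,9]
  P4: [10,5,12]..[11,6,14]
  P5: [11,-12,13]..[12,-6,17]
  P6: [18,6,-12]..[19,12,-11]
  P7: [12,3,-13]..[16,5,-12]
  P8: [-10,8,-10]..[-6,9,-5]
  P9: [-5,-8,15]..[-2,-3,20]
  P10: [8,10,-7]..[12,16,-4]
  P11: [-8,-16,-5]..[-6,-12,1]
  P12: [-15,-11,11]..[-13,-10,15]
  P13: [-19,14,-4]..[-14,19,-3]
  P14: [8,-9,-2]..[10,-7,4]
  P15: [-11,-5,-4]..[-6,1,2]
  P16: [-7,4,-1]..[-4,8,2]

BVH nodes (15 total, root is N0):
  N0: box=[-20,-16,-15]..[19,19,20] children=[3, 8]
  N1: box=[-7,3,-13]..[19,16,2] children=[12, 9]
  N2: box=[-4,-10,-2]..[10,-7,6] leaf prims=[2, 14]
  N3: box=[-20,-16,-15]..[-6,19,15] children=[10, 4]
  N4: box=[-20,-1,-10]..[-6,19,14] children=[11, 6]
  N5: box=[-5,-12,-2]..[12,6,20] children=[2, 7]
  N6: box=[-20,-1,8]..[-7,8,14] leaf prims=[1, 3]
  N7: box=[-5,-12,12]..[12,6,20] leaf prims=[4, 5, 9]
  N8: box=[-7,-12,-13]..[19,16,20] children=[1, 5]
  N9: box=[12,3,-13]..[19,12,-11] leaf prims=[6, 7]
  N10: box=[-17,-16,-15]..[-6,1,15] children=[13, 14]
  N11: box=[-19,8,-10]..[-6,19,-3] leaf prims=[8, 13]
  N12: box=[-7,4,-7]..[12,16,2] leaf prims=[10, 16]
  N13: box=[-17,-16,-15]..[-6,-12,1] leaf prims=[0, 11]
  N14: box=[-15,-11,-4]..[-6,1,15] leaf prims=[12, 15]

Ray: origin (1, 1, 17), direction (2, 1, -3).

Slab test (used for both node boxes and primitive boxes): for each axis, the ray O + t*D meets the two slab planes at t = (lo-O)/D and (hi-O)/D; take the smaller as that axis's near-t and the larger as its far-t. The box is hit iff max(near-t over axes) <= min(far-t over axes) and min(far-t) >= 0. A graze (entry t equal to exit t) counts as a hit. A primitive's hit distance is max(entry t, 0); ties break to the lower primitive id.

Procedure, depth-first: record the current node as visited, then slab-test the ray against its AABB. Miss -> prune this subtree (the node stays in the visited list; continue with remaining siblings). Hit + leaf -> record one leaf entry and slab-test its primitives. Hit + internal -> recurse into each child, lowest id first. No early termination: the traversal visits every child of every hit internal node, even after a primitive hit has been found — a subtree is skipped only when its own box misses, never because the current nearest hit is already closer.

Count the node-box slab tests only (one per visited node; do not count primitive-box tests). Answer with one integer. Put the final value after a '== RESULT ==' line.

Trace the traversal:
N0 x:[-21/2,9] y:[-17,18] z:[-1,32/3] -> hit [-1,9], descend [3, 8]
  N3 x:[-21/2,-7/2] y:[-17,18] z:[2/3,32/3] -> miss, prune
  N8 x:[-4,9] y:[-13,15] z:[-1,10] -> hit [-1,9], descend [1, 5]
    N1 x:[-4,9] y:[2,15] z:[5,10] -> hit [5,9], descend [9, 12]
      N9 x:[11/2,9] y:[2,11] z:[28/3,10] -> miss, prune
      N12 x:[-4,11/2] y:[3,15] z:[5,8] -> hit [5,11/2] leaf, test {P10(miss), P16(miss)}
    N5 x:[-3,11/2] y:[-13,5] z:[-1,19/3] -> hit [-1,5], descend [2, 7]
      N2 x:[-5/2,9/2] y:[-11,-8] z:[11/3,19/3] -> miss, prune
      N7 x:[-3,11/2] y:[-13,5] z:[-1,5/3] -> hit [-1,5/3] leaf, test {P4(miss), P5(miss), P9(miss)}

9 AABB tests over nodes [0, 3, 8, 1, 9, 12, 5, 2, 7]; 2 leaves entered; closest miss.

== RESULT ==
9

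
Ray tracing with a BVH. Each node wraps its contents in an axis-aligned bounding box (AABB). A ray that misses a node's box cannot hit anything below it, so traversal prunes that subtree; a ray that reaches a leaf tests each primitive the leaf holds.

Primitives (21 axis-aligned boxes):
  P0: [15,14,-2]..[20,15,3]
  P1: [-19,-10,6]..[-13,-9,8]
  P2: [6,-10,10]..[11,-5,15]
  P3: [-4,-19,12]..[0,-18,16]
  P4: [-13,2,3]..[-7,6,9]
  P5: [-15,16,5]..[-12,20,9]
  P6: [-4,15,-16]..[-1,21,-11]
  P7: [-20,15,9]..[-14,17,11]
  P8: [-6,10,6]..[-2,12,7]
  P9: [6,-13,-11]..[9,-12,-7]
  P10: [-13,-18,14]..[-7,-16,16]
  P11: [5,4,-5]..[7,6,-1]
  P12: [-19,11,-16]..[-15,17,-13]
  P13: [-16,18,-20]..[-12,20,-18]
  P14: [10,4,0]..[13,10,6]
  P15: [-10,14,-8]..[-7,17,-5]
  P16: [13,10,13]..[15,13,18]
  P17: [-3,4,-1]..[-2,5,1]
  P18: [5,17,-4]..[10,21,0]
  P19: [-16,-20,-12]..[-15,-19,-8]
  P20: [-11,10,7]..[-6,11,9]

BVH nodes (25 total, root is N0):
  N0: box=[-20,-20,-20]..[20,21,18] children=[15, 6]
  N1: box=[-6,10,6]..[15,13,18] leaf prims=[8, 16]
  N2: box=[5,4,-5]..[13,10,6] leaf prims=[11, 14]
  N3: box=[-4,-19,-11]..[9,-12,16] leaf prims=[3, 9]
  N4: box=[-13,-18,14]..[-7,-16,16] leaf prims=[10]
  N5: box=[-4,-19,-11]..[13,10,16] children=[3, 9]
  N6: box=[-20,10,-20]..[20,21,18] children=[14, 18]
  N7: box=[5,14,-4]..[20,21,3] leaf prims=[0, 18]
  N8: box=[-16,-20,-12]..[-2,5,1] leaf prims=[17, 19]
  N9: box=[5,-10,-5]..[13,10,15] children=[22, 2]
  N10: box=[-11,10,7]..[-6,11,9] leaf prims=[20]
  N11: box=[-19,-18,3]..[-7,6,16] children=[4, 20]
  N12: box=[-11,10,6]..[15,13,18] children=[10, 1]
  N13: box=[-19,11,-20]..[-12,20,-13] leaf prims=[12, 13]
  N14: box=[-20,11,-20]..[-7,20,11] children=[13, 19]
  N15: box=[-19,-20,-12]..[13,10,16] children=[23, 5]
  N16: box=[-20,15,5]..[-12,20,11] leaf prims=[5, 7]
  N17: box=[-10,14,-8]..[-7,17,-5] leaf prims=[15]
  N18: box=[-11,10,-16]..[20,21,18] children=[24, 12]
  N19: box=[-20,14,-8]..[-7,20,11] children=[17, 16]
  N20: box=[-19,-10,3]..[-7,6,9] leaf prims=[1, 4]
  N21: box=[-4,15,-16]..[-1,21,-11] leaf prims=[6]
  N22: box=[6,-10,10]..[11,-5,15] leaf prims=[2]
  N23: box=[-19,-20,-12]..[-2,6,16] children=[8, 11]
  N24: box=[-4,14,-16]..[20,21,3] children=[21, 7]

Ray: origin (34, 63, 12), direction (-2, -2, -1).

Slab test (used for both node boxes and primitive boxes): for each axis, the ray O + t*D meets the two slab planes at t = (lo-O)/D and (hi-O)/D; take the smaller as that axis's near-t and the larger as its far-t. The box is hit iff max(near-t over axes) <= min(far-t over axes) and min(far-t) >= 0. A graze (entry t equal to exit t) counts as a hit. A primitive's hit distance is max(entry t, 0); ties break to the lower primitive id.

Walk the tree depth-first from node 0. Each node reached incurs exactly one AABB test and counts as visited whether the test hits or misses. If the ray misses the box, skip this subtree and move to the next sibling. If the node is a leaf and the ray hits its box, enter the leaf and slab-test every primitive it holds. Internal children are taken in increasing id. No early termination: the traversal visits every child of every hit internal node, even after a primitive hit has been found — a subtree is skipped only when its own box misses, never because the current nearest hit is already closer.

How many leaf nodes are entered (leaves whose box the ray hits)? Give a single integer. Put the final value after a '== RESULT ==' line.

Walk:
N0 x:[7,27] y:[21,83/2] z:[-6,32] -> hit [21,27], descend [6, 15]
  N6 x:[7,27] y:[21,53/2] z:[-6,32] -> hit [21,53/2], descend [14, 18]
    N14 x:[41/2,27] y:[43/2,26] z:[1,32] -> hit [43/2,26], descend [13, 19]
      N13 x:[23,53/2] y:[43/2,26] z:[25,32] -> hit [25,26] leaf, test {P12@t=25, P13(miss)}
      N19 x:[41/2,27] y:[43/2,49/2] z:[1,20] -> miss, prune
    N18 x:[7,45/2] y:[21,53/2] z:[-6,28] -> hit [21,45/2], descend [12, 24]
      N12 x:[19/2,45/2] y:[25,53/2] z:[-6,6] -> miss, prune
      N24 x:[7,19] y:[21,49/2] z:[9,28] -> miss, prune
  N15 x:[21/2,53/2] y:[53/2,83/2] z:[-4,24] -> miss, prune

order=[0, 6, 14, 13, 19, 18, 12, 24, 15]  |boxes|=9  |leaves|=1  hit=P12

== RESULT ==
1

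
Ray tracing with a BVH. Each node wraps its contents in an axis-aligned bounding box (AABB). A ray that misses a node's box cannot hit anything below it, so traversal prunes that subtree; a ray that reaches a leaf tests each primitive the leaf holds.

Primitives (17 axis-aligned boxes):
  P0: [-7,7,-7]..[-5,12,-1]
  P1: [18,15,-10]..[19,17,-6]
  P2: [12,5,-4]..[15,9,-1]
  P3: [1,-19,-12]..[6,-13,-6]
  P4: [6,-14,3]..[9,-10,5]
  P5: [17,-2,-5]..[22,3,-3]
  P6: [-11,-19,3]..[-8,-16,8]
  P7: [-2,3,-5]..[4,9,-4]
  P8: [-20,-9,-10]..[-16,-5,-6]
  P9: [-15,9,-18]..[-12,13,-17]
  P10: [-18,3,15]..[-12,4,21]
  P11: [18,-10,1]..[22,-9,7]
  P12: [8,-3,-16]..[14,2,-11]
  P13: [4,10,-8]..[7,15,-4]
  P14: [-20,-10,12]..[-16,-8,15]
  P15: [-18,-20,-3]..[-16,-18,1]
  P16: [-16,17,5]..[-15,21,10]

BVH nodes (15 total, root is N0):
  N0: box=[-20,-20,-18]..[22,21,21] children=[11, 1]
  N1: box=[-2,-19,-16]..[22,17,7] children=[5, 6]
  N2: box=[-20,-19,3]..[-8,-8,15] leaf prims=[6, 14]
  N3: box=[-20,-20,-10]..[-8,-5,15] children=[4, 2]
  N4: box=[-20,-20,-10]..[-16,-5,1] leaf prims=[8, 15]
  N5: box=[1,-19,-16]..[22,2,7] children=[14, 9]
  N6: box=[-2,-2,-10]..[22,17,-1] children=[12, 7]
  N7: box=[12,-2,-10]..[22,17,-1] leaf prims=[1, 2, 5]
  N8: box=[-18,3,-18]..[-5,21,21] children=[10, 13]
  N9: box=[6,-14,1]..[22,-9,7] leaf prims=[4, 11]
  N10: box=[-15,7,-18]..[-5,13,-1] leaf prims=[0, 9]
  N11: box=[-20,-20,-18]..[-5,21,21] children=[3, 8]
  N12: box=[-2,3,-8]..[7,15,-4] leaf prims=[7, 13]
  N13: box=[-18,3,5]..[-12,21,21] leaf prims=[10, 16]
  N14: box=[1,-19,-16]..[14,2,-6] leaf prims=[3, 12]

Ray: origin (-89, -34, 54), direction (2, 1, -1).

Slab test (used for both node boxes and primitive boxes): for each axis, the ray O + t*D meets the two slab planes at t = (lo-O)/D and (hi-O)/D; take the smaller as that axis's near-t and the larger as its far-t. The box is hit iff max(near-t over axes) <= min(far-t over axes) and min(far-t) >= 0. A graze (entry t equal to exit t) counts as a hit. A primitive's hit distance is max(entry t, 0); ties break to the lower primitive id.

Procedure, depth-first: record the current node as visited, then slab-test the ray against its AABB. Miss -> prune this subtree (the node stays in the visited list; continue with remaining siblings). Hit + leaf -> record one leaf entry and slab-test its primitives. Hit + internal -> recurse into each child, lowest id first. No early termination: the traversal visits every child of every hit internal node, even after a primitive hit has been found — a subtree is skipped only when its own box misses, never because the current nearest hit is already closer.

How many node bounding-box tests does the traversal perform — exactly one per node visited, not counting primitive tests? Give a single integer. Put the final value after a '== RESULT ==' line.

Trace the traversal:
N0 x:[69/2,111/2] y:[14,55] z:[33,72] -> hit [69/2,55], descend [1, 11]
  N1 x:[87/2,111/2] y:[15,51] z:[47,70] -> hit [47,51], descend [5, 6]
    N5 x:[45,111/2] y:[15,36] z:[47,70] -> miss, prune
    N6 x:[87/2,111/2] y:[32,51] z:[55,64] -> miss, prune
  N11 x:[69/2,42] y:[14,55] z:[33,72] -> hit [69/2,42], descend [3, 8]
    N3 x:[69/2,81/2] y:[14,29] z:[39,64] -> miss, prune
    N8 x:[71/2,42] y:[37,55] z:[33,72] -> hit [37,42], descend [10, 13]
      N10 x:[37,42] y:[41,47] z:[55,72] -> miss, prune
      N13 x:[71/2,77/2] y:[37,55] z:[33,49] -> hit [37,77/2] leaf, test {P10@t=37, P16(miss)}

Summary -> nodes [0, 1, 5, 6, 11, 3, 8, 10, 13]; box-tests=9; leaf-entries=1; first=P10

== RESULT ==
9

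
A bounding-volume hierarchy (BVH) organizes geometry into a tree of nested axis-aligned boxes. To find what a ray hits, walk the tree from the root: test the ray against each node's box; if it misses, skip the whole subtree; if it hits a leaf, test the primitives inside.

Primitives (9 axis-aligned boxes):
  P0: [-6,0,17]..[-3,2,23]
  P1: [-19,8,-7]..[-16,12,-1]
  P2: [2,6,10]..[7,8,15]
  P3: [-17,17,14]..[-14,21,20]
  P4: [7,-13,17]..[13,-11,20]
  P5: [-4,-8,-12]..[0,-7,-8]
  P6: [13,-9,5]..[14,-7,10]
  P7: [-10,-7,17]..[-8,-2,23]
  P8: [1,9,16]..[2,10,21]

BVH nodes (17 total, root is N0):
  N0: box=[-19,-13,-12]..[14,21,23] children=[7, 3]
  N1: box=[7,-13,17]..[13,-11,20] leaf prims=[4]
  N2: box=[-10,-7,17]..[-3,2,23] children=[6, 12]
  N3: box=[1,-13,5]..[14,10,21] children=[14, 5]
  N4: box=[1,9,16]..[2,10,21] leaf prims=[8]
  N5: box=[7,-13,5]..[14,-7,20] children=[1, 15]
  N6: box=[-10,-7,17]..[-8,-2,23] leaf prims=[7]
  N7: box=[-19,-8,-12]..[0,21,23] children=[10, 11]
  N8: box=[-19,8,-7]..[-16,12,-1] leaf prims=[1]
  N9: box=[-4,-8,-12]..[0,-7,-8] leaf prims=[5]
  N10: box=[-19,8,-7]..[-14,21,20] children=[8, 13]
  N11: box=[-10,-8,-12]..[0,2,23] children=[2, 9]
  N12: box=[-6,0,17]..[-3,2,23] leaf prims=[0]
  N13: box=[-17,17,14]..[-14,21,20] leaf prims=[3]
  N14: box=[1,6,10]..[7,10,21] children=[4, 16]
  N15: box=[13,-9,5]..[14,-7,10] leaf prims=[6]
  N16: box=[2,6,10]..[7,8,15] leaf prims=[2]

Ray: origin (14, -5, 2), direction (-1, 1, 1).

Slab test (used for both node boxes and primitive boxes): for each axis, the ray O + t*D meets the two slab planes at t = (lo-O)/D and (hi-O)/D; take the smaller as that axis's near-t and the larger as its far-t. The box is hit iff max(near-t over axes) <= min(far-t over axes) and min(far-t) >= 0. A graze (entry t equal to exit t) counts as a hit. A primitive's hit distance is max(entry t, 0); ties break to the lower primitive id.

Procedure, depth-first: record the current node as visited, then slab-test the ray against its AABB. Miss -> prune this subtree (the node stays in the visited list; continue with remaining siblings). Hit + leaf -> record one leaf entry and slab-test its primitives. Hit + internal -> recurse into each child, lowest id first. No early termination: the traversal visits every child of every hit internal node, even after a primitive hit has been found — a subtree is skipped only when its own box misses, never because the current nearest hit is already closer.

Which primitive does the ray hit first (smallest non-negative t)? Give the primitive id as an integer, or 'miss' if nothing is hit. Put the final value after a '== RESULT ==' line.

Trace the traversal:
N0 x:[0,33] y:[-8,26] z:[-14,21] -> hit [0,21], descend [3, 7]
  N3 x:[0,13] y:[-8,15] z:[3,19] -> hit [3,13], descend [5, 14]
    N5 x:[0,7] y:[-8,-2] z:[3,18] -> miss, prune
    N14 x:[7,13] y:[11,15] z:[8,19] -> hit [11,13], descend [4, 16]
      N4 x:[12,13] y:[14,15] z:[14,19] -> miss, prune
      N16 x:[7,12] y:[11,13] z:[8,13] -> hit [11,12] leaf, test {P2@t=11}
  N7 x:[14,33] y:[-3,26] z:[-14,21] -> hit [14,21], descend [10, 11]
    N10 x:[28,33] y:[13,26] z:[-9,18] -> miss, prune
    N11 x:[14,24] y:[-3,7] z:[-14,21] -> miss, prune

Visited [0, 3, 5, 14, 4, 16, 7, 10, 11]. Tests: 9 box, 1 leaf. Nearest: P2.

== RESULT ==
2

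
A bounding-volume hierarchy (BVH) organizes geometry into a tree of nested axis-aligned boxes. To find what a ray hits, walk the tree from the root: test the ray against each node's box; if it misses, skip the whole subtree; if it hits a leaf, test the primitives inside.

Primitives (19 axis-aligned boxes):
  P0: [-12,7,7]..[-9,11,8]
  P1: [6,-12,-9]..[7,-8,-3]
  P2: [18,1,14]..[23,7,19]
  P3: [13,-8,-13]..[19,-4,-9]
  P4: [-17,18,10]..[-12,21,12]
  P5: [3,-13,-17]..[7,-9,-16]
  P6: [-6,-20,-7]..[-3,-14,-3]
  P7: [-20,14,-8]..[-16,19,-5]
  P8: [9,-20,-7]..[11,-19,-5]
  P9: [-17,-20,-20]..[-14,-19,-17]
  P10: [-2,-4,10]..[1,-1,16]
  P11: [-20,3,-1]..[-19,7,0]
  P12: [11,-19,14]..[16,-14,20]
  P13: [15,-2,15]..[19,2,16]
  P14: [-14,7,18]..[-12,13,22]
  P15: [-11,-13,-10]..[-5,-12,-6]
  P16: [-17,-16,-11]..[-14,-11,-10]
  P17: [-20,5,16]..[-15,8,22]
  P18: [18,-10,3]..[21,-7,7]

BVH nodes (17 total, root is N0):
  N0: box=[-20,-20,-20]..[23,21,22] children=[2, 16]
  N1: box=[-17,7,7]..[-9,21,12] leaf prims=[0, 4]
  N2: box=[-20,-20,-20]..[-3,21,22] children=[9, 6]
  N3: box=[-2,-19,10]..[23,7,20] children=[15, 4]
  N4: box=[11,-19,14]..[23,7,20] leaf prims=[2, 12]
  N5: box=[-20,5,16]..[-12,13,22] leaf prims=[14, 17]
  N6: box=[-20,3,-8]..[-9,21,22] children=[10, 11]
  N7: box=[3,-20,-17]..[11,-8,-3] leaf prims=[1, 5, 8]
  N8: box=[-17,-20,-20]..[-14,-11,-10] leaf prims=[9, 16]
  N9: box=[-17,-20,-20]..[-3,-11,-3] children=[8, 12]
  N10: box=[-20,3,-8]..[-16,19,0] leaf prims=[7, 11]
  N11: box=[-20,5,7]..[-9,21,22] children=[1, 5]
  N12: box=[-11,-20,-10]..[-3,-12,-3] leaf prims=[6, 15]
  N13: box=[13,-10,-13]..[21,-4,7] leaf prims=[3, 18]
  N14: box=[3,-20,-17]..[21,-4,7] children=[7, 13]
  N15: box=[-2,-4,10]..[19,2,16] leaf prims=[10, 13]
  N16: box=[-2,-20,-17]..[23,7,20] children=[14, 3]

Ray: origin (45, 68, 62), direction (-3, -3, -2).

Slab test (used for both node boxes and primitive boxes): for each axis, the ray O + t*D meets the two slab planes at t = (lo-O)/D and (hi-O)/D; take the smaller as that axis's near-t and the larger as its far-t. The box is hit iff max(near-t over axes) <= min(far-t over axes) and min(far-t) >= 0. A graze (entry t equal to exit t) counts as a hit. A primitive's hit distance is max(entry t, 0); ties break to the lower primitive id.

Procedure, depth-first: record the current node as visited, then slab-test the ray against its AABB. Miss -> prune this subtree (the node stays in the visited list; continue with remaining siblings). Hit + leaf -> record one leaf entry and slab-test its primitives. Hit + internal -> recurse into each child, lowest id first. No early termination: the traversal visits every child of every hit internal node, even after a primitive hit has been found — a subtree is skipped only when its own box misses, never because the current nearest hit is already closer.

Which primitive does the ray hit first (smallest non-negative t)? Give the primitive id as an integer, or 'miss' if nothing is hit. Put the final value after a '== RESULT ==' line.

Traverse from the root:
N0 x:[22/3,65/3] y:[47/3,88/3] z:[20,41] -> hit [20,65/3], descend [2, 16]
  N2 x:[16,65/3] y:[47/3,88/3] z:[20,41] -> hit [20,65/3], descend [6, 9]
    N6 x:[18,65/3] y:[47/3,65/3] z:[20,35] -> hit [20,65/3], descend [10, 11]
      N10 x:[61/3,65/3] y:[49/3,65/3] z:[31,35] -> miss, prune
      N11 x:[18,65/3] y:[47/3,21] z:[20,55/2] -> hit [20,21], descend [1, 5]
        N1 x:[18,62/3] y:[47/3,61/3] z:[25,55/2] -> miss, prune
        N5 x:[19,65/3] y:[55/3,21] z:[20,23] -> hit [20,21] leaf, test {P14(miss), P17@t=20}
    N9 x:[16,62/3] y:[79/3,88/3] z:[65/2,41] -> miss, prune
  N16 x:[22/3,47/3] y:[61/3,88/3] z:[21,79/2] -> miss, prune

order=[0, 2, 6, 10, 11, 1, 5, 9, 16]  |boxes|=9  |leaves|=1  hit=P17

== RESULT ==
17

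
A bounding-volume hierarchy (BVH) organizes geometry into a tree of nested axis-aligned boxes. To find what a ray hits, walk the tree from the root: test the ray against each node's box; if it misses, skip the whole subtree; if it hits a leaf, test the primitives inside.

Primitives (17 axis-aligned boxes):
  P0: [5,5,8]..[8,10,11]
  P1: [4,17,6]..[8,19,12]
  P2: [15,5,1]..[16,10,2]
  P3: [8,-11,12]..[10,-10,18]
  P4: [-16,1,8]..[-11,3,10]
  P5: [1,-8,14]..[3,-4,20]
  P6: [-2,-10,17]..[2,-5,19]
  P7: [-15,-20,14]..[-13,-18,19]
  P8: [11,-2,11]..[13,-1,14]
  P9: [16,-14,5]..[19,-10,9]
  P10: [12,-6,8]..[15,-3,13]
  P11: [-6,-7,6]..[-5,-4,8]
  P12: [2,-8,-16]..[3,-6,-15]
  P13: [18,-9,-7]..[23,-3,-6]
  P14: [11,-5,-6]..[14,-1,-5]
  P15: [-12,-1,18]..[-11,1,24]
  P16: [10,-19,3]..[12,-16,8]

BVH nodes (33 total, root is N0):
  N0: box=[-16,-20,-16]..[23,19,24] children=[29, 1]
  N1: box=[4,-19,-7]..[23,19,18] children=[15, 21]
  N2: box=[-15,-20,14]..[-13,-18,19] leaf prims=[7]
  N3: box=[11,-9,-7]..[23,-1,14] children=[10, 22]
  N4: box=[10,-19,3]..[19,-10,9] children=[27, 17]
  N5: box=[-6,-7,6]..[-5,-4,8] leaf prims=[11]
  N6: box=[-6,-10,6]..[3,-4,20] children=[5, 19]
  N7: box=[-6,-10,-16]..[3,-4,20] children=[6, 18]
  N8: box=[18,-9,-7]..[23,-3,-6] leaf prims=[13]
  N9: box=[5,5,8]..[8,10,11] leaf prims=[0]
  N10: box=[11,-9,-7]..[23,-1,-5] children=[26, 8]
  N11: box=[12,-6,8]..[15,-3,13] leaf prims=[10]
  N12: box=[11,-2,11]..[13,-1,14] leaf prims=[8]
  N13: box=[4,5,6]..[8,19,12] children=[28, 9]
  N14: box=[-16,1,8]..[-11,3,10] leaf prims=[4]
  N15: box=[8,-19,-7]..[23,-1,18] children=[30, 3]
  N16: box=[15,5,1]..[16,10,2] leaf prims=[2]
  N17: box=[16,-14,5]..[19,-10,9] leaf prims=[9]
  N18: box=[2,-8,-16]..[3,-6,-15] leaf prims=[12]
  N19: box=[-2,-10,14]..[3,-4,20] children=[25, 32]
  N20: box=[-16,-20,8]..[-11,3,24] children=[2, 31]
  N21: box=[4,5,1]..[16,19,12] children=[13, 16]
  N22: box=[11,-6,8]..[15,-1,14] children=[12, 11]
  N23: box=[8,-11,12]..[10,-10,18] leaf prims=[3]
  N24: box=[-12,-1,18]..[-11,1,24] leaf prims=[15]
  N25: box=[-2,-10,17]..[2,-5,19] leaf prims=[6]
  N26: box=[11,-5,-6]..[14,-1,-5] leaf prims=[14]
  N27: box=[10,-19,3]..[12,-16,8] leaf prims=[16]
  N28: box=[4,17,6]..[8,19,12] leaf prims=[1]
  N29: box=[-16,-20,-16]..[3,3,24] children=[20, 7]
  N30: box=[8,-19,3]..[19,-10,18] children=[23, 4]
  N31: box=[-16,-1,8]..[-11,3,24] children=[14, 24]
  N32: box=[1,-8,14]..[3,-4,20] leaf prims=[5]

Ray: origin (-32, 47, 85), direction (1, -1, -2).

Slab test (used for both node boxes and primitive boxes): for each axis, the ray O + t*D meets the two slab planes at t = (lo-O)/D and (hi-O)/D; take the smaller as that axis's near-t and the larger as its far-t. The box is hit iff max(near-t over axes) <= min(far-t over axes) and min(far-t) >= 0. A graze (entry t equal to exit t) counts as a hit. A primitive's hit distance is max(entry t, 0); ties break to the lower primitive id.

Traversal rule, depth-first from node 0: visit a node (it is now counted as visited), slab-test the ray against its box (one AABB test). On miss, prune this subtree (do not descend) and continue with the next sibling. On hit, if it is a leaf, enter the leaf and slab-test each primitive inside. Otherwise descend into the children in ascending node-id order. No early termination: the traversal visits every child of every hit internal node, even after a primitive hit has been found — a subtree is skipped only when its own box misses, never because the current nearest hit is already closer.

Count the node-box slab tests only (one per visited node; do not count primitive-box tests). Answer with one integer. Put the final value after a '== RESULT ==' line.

Trace the traversal:
N0 x:[16,55] y:[28,67] z:[61/2,101/2] -> hit [61/2,101/2], descend [1, 29]
  N1 x:[36,55] y:[28,66] z:[67/2,46] -> hit [36,46], descend [15, 21]
    N15 x:[40,55] y:[48,66] z:[67/2,46] -> miss, prune
    N21 x:[36,48] y:[28,42] z:[73/2,42] -> hit [73/2,42], descend [13, 16]
      N13 x:[36,40] y:[28,42] z:[73/2,79/2] -> hit [73/2,79/2], descend [9, 28]
        N9 x:[37,40] y:[37,42] z:[37,77/2] -> hit [37,77/2] leaf, test {P0@t=37}
        N28 x:[36,40] y:[28,30] z:[73/2,79/2] -> miss, prune
      N16 x:[47,48] y:[37,42] z:[83/2,42] -> miss, prune
  N29 x:[16,35] y:[44,67] z:[61/2,101/2] -> miss, prune

9 AABB tests over nodes [0, 1, 15, 21, 13, 9, 28, 16, 29]; 1 leaf entered; closest P0.

== RESULT ==
9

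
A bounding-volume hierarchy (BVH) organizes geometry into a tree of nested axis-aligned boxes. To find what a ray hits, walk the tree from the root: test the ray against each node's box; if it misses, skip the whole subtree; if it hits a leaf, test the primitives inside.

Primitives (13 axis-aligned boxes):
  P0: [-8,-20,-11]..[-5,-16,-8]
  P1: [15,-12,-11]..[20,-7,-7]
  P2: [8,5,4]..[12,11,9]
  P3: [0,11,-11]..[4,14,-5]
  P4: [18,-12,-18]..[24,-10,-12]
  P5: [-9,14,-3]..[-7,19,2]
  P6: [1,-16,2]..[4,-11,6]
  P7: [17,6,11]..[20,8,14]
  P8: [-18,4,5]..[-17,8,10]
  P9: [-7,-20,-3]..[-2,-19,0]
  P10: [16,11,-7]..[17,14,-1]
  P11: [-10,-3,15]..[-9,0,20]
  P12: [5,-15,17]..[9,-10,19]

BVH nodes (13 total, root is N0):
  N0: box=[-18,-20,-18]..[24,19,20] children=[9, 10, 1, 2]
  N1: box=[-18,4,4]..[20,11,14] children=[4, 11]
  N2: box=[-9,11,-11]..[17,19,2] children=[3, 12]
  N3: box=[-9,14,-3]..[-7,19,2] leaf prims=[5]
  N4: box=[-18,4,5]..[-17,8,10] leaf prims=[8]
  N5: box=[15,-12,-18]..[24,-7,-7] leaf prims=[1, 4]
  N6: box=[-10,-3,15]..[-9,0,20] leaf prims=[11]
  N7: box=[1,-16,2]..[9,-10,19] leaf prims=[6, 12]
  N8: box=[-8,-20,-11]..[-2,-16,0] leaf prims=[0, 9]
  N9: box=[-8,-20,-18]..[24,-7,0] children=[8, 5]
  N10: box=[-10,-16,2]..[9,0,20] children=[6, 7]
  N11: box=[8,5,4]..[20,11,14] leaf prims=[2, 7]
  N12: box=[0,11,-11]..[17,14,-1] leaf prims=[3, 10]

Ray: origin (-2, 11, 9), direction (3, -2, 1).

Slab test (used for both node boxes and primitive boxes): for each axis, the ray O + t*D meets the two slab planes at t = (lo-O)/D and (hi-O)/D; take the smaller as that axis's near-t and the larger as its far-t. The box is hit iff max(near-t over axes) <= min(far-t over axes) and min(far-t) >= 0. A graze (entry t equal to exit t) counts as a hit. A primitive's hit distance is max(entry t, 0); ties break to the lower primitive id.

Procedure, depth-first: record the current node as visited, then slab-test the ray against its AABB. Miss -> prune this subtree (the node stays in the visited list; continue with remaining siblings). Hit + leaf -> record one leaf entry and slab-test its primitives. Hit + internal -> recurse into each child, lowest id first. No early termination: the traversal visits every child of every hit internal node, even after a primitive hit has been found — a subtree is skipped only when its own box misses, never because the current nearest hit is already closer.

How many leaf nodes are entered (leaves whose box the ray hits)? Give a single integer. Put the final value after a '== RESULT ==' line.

Trace the traversal:
N0 x:[-16/3,26/3] y:[-4,31/2] z:[-27,11] -> hit [-4,26/3], descend [1, 2, 9, 10]
  N1 x:[-16/3,22/3] y:[0,7/2] z:[-5,5] -> hit [0,7/2], descend [4, 11]
    N4 x:[-16/3,-5] y:[3/2,7/2] z:[-4,1] -> miss, prune
    N11 x:[10/3,22/3] y:[0,3] z:[-5,5] -> miss, prune
  N2 x:[-7/3,19/3] y:[-4,0] z:[-20,-7] -> miss, prune
  N9 x:[-2,26/3] y:[9,31/2] z:[-27,-9] -> miss, prune
  N10 x:[-8/3,11/3] y:[11/2,27/2] z:[-7,11] -> miss, prune

Summary -> nodes [0, 1, 4, 11, 2, 9, 10]; box-tests=7; leaf-entries=0; first=miss

== RESULT ==
0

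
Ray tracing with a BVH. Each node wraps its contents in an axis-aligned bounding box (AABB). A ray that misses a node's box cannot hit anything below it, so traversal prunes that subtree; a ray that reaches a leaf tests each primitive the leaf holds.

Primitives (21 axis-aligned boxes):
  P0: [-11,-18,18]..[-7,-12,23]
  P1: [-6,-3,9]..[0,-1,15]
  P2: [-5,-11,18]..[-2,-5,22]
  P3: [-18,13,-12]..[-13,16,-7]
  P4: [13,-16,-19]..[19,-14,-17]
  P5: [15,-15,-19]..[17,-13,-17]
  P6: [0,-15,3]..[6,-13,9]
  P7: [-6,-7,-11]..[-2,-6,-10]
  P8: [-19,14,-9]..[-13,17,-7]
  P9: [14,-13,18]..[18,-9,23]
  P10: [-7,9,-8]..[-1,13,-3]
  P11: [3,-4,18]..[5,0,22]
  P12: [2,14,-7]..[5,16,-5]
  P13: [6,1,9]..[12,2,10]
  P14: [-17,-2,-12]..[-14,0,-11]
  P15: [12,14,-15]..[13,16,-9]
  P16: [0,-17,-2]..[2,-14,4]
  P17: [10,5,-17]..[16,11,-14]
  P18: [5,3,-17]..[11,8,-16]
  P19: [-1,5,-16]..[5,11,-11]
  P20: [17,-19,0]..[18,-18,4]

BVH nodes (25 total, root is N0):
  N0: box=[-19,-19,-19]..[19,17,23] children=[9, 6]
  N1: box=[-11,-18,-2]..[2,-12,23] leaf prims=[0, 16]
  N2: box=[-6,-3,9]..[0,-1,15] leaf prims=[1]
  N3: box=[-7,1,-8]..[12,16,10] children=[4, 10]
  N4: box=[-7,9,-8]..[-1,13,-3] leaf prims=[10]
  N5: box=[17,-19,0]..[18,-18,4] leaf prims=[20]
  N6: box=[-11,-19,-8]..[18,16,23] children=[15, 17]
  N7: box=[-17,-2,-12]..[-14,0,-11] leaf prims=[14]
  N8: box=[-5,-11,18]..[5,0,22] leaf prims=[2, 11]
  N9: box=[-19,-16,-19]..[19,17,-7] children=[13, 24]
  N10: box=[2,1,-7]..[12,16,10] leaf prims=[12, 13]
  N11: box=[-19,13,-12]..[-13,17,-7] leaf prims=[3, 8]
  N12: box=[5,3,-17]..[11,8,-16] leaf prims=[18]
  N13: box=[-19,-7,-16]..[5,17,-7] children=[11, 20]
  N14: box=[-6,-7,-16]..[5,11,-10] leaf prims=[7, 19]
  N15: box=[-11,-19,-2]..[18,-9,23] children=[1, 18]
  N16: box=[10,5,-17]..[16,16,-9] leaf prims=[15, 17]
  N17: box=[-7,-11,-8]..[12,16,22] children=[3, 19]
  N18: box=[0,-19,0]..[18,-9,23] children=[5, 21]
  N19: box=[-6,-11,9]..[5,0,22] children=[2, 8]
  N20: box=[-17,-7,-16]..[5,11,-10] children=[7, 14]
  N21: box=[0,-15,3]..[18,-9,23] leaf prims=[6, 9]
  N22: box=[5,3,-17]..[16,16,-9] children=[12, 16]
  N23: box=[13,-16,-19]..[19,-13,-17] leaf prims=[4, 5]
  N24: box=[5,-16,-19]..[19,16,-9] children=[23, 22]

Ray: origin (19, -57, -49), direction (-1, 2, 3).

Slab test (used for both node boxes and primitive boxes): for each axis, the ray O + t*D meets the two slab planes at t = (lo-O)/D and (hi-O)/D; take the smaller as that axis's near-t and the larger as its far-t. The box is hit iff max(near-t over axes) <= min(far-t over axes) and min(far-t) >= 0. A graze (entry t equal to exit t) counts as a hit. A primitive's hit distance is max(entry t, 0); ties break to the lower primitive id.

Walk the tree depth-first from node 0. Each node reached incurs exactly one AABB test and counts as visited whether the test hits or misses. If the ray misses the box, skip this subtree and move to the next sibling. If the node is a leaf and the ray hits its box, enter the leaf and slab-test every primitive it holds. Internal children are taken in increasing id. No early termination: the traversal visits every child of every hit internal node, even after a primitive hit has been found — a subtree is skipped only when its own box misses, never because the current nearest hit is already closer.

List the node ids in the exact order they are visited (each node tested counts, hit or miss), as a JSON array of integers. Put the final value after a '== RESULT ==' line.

Walk:
N0 x:[0,38] y:[19,37] z:[10,24] -> hit [19,24], descend [6, 9]
  N6 x:[1,30] y:[19,73/2] z:[41/3,24] -> hit [19,24], descend [15, 17]
    N15 x:[1,30] y:[19,24] z:[47/3,24] -> hit [19,24], descend [1, 18]
      N1 x:[17,30] y:[39/2,45/2] z:[47/3,24] -> hit [39/2,45/2] leaf, test {P0(miss), P16(miss)}
      N18 x:[1,19] y:[19,24] z:[49/3,24] -> hit [19,19], descend [5, 21]
        N5 x:[1,2] y:[19,39/2] z:[49/3,53/3] -> miss, prune
        N21 x:[1,19] y:[21,24] z:[52/3,24] -> miss, prune
    N17 x:[7,26] y:[23,73/2] z:[41/3,71/3] -> hit [23,71/3], descend [3, 19]
      N3 x:[7,26] y:[29,73/2] z:[41/3,59/3] -> miss, prune
      N19 x:[14,25] y:[23,57/2] z:[58/3,71/3] -> hit [23,71/3], descend [2, 8]
        N2 x:[19,25] y:[27,28] z:[58/3,64/3] -> miss, prune
        N8 x:[14,24] y:[23,57/2] z:[67/3,71/3] -> hit [23,71/3] leaf, test {P2@t=23, P11(miss)}
  N9 x:[0,38] y:[41/2,37] z:[10,14] -> miss, prune

Summary -> nodes [0, 6, 15, 1, 18, 5, 21, 17, 3, 19, 2, 8, 9]; box-tests=13; leaf-entries=2; first=P2

== RESULT ==
[0, 6, 15, 1, 18, 5, 21, 17, 3, 19, 2, 8, 9]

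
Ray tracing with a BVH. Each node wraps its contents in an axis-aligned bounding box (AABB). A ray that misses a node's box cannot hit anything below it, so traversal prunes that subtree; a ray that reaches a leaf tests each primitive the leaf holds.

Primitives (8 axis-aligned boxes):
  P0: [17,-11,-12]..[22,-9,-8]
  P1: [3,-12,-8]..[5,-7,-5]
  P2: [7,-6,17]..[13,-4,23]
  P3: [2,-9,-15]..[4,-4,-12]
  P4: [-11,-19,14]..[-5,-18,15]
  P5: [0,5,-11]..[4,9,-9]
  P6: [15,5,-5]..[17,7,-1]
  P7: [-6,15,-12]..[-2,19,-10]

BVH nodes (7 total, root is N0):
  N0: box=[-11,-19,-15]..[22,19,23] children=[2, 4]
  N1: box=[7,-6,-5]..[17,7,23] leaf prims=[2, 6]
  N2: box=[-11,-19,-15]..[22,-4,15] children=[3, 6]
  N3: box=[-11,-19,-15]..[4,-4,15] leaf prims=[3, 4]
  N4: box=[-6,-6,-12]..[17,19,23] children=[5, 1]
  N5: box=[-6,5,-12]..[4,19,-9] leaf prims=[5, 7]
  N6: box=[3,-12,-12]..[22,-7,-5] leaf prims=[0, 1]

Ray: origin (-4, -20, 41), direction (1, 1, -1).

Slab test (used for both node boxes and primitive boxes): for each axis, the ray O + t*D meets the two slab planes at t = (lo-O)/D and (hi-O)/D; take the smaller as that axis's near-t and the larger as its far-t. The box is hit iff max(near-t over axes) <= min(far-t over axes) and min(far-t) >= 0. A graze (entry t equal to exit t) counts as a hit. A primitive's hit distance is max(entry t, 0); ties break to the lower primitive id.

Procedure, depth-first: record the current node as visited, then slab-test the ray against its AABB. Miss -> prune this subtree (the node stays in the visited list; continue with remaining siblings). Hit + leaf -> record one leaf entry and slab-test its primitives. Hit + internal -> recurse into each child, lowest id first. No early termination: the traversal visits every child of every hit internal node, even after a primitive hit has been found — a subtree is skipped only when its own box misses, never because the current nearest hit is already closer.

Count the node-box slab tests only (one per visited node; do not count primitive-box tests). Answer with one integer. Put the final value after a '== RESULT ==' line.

Walk:
N0 x:[-7,26] y:[1,39] z:[18,56] -> hit [18,26], descend [2, 4]
  N2 x:[-7,26] y:[1,16] z:[26,56] -> miss, prune
  N4 x:[-2,21] y:[14,39] z:[18,53] -> hit [18,21], descend [1, 5]
    N1 x:[11,21] y:[14,27] z:[18,46] -> hit [18,21] leaf, test {P2(miss), P6(miss)}
    N5 x:[-2,8] y:[25,39] z:[50,53] -> miss, prune

Summary -> nodes [0, 2, 4, 1, 5]; box-tests=5; leaf-entries=1; first=miss

== RESULT ==
5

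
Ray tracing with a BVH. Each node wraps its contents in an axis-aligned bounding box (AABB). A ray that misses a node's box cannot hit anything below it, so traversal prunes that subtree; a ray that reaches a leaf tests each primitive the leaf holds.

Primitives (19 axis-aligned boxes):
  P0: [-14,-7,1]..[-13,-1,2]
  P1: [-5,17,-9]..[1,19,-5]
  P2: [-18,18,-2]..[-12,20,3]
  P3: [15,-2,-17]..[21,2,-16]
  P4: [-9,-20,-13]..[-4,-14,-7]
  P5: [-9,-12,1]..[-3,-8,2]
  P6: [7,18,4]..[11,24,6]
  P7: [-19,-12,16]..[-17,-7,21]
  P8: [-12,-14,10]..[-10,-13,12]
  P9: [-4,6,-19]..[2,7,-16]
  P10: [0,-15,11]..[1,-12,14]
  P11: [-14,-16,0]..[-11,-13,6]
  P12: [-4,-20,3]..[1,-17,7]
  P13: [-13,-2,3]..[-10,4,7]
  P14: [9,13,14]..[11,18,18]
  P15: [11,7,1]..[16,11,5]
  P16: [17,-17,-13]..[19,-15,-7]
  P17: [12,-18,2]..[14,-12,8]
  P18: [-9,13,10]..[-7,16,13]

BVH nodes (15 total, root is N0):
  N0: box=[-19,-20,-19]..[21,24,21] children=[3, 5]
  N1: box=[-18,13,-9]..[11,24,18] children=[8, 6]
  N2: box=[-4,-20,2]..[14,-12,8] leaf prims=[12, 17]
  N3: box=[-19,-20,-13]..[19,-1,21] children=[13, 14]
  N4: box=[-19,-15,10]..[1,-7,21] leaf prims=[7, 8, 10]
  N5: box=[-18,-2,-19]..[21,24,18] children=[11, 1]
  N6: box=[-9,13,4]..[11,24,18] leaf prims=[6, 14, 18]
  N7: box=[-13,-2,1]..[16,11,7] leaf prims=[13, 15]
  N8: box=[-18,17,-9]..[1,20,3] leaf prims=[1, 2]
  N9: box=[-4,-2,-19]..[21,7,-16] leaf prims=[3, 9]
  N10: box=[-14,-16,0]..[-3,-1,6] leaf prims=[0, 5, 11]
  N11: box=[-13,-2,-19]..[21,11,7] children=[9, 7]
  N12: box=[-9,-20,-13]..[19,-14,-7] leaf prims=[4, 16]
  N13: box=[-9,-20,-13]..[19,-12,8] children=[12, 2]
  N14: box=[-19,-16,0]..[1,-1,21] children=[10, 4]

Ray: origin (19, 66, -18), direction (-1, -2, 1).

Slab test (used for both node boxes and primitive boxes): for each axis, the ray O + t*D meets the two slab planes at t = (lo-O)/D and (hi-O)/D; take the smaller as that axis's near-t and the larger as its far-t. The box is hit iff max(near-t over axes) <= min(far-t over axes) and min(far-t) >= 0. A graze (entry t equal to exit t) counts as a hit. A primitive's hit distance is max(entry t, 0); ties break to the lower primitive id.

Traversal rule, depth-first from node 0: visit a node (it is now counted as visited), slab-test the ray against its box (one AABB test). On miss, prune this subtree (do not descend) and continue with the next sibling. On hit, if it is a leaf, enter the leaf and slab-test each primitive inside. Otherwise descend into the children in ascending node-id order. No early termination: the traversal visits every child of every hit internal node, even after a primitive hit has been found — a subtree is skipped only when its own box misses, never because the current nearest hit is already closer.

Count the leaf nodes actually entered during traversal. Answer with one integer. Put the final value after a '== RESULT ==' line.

Traverse from the root:
N0 x:[-2,38] y:[21,43] z:[-1,39] -> hit [21,38], descend [3, 5]
  N3 x:[0,38] y:[67/2,43] z:[5,39] -> hit [67/2,38], descend [13, 14]
    N13 x:[0,28] y:[39,43] z:[5,26] -> miss, prune
    N14 x:[18,38] y:[67/2,41] z:[18,39] -> hit [67/2,38], descend [4, 10]
      N4 x:[18,38] y:[73/2,81/2] z:[28,39] -> hit [73/2,38] leaf, test {P7@t=73/2, P8(miss), P10(miss)}
      N10 x:[22,33] y:[67/2,41] z:[18,24] -> miss, prune
  N5 x:[-2,37] y:[21,34] z:[-1,36] -> hit [21,34], descend [1, 11]
    N1 x:[8,37] y:[21,53/2] z:[9,36] -> hit [21,53/2], descend [6, 8]
      N6 x:[8,28] y:[21,53/2] z:[22,36] -> hit [22,53/2] leaf, test {P6(miss), P14(miss), P18(miss)}
      N8 x:[18,37] y:[23,49/2] z:[9,21] -> miss, prune
    N11 x:[-2,32] y:[55/2,34] z:[-1,25] -> miss, prune

order=[0, 3, 13, 14, 4, 10, 5, 1, 6, 8, 11]  |boxes|=11  |leaves|=2  hit=P7

== RESULT ==
2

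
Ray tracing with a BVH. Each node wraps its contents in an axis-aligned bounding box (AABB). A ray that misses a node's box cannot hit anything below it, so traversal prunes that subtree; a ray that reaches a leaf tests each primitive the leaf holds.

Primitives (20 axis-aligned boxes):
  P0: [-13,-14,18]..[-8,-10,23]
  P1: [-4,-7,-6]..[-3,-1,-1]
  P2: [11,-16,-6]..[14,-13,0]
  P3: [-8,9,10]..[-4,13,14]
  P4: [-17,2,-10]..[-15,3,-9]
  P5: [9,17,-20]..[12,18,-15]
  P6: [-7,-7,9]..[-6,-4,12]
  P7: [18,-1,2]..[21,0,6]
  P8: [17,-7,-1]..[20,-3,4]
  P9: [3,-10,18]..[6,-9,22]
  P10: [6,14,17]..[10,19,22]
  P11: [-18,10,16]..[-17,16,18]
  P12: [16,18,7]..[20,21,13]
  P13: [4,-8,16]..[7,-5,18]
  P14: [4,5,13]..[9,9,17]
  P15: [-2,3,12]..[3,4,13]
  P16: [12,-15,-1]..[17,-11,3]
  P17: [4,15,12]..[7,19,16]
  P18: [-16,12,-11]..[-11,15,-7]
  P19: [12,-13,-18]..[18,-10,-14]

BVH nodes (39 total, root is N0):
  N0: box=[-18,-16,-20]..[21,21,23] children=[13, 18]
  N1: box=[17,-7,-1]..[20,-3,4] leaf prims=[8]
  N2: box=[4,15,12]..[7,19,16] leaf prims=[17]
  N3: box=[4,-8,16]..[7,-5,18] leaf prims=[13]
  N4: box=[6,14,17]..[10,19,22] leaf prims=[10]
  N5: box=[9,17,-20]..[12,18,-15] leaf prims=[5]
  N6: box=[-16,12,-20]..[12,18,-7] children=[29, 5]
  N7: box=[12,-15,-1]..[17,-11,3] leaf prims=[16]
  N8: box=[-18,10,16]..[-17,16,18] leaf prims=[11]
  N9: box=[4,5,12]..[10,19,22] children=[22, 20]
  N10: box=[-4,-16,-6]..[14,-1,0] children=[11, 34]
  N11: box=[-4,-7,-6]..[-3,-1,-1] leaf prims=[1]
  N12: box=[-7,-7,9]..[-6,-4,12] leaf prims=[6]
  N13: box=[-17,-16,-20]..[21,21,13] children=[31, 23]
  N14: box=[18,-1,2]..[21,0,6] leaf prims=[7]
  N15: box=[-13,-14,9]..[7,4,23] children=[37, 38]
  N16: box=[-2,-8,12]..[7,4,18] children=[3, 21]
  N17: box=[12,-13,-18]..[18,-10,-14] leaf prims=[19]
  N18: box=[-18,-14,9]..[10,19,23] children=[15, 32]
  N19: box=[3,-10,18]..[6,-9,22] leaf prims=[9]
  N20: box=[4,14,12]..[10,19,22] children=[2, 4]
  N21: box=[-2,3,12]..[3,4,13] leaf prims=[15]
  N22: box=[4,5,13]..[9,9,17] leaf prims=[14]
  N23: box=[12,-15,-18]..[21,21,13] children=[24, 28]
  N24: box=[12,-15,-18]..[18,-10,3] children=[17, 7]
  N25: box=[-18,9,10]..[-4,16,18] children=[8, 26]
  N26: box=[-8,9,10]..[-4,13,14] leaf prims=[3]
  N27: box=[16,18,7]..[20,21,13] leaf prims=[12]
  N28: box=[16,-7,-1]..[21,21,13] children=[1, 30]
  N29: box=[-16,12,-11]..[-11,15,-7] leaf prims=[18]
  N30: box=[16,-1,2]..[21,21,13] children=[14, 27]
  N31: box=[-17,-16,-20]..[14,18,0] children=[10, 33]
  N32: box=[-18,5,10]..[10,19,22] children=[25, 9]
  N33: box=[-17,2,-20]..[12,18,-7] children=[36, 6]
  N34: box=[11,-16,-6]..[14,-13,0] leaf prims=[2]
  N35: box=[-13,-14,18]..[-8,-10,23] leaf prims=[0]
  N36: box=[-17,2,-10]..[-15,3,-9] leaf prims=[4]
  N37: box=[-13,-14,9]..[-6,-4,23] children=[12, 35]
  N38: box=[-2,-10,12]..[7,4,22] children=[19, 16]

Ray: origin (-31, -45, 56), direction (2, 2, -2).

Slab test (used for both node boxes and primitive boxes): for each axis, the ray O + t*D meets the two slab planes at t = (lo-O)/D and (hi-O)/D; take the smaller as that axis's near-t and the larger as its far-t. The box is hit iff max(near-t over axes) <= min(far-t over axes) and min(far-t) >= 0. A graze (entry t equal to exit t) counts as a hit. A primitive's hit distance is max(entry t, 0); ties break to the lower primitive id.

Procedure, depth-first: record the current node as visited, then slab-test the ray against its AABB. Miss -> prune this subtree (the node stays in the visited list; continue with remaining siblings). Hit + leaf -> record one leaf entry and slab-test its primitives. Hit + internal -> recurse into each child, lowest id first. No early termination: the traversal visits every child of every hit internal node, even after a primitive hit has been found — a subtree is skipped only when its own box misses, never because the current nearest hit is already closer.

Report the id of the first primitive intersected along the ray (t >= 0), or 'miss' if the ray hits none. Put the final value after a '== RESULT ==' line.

Traverse from the root:
N0 x:[13/2,26] y:[29/2,33] z:[33/2,38] -> hit [33/2,26], descend [13, 18]
  N13 x:[7,26] y:[29/2,33] z:[43/2,38] -> hit [43/2,26], descend [23, 31]
    N23 x:[43/2,26] y:[15,33] z:[43/2,37] -> hit [43/2,26], descend [24, 28]
      N24 x:[43/2,49/2] y:[15,35/2] z:[53/2,37] -> miss, prune
      N28 x:[47/2,26] y:[19,33] z:[43/2,57/2] -> hit [47/2,26], descend [1, 30]
        N1 x:[24,51/2] y:[19,21] z:[26,57/2] -> miss, prune
        N30 x:[47/2,26] y:[22,33] z:[43/2,27] -> hit [47/2,26], descend [14, 27]
          N14 x:[49/2,26] y:[22,45/2] z:[25,27] -> miss, prune
          N27 x:[47/2,51/2] y:[63/2,33] z:[43/2,49/2] -> miss, prune
    N31 x:[7,45/2] y:[29/2,63/2] z:[28,38] -> miss, prune
  N18 x:[13/2,41/2] y:[31/2,32] z:[33/2,47/2] -> hit [33/2,41/2], descend [15, 32]
    N15 x:[9,19] y:[31/2,49/2] z:[33/2,47/2] -> hit [33/2,19], descend [37, 38]
      N37 x:[9,25/2] y:[31/2,41/2] z:[33/2,47/2] -> miss, prune
      N38 x:[29/2,19] y:[35/2,49/2] z:[17,22] -> hit [35/2,19], descend [16, 19]
        N16 x:[29/2,19] y:[37/2,49/2] z:[19,22] -> hit [19,19], descend [3, 21]
          N3 x:[35/2,19] y:[37/2,20] z:[19,20] -> hit [19,19] leaf, test {P13@t=19}
          N21 x:[29/2,17] y:[24,49/2] z:[43/2,22] -> miss, prune
        N19 x:[17,37/2] y:[35/2,18] z:[17,19] -> hit [35/2,18] leaf, test {P9@t=35/2}
    N32 x:[13/2,41/2] y:[25,32] z:[17,23] -> miss, prune

order=[0, 13, 23, 24, 28, 1, 30, 14, 27, 31, 18, 15, 37, 38, 16, 3, 21, 19, 32]  |boxes|=19  |leaves|=2  hit=P9

== RESULT ==
9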